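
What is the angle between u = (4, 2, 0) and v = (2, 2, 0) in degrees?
u·v = 12, |u|² = 20, |v|² = 8
cos θ = 12/√160 ≈ 0.9487
θ ≈ 18.43°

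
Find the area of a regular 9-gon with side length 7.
For a regular 9-gon with side length s = 7:
Apothem a = s / (2*tan(pi/9)) = 7 / (2*tan(pi/9)) ≈ 9.6162
Perimeter P = 9 * 7 = 63
Area = (1/2) * P * a = (1/2) * 63 * 9.6162 = 302.91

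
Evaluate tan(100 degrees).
tan(100 degrees) = -5.6713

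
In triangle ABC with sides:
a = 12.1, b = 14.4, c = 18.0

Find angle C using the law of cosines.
cos(C) = (a² + b² - c²)/(2ab)
cos(C) = (12.1² + 14.4² - 18.0²)/(2·12.1·14.4) = 29.77/348.48 = 0.085428
C = arccos(0.085428) = 85.1°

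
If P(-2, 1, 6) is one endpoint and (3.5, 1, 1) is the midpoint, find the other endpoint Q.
Q = (2×3.5 - (-2), 2×1 - 1, 2×1 - 6) = (9, 1, -4)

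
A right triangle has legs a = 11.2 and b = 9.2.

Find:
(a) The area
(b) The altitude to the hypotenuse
(a) Area = ½ab = ½·11.2·9.2 = 51.52
(b) Hypotenuse c = √(11.2² + 9.2²) = √210.08 = 14.4941
    Area = ½·c·h_c  →  h_c = 2·Area/c = 2·51.52/14.4941 = 7.109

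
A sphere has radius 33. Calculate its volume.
Volume = (4/3) * pi * r³
Volume = (4/3) * pi * 33³
Volume = (4/3) * pi * 35937
Volume = 150532.55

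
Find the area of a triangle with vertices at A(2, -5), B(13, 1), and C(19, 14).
Using the coordinate formula: Area = (1/2)|x₁(y₂-y₃) + x₂(y₃-y₁) + x₃(y₁-y₂)|
Area = (1/2)|2(1-14) + 13(14-(-5)) + 19((-5)-1)|
Area = (1/2)|2*(-13) + 13*19 + 19*(-6)|
Area = (1/2)|(-26) + 247 + (-114)|
Area = (1/2)*107 = 53.50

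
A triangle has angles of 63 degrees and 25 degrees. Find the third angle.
Sum of angles in a triangle = 180 degrees
Third angle = 180 - 63 - 25
Third angle = 92 degrees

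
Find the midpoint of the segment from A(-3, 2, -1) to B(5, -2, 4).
Midpoint = ((-3+5)/2, (2-2)/2, (-1+4)/2) = (1, 0, 1.5)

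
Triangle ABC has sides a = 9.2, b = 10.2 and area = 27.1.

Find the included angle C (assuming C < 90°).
Area = ½ab·sin(C)  →  sin(C) = 2·Area/(ab)
sin(C) = 2·27.1/(9.2·10.2) = 0.577579
C = arcsin(0.577579) = 35.28°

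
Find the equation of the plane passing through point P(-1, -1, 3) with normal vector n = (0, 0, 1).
d = n·P = (0)(-1) + (0)(-1) + (1)(3) = 3
Plane: z = 3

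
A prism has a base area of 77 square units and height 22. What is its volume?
Volume = base area * height
Volume = 77 * 22
Volume = 1694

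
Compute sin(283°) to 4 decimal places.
sin(283 degrees) = -0.9744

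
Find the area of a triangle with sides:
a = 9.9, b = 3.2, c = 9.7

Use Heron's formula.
s = (a+b+c)/2 = (9.9+3.2+9.7)/2 = 11.4
A = √(s(s-a)(s-b)(s-c)) = √(11.4·1.5·8.2·1.7)
A = √238.374 = 15.44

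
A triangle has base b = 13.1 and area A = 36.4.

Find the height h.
A = ½bh  →  h = 2A/b
h = 2·36.4/13.1 = 5.557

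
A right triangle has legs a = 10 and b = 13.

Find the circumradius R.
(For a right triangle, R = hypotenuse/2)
Hypotenuse c = √(10² + 13²) = √269 = 16.4012
R = c/2 = 8.201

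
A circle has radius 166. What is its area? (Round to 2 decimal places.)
Area = pi * r²
Area = pi * 166²
Area = pi * 27556
Area = 86569.73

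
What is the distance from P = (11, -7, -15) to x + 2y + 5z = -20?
d = |1(11) + 2(-7) + 5(-15) - (-20)| / √(1² + 2² + 5²) = 58/√30 = 10.59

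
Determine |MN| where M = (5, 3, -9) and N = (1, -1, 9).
d = √[(-4)² + (-4)² + (18)²] = √356 = 18.87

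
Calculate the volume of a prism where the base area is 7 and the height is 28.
Volume = base area * height
Volume = 7 * 28
Volume = 196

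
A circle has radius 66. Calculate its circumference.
Circumference = 2 * pi * r
Circumference = 2 * pi * 66
Circumference = 414.69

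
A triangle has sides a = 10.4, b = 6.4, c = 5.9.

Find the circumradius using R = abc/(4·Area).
s = (a+b+c)/2 = 11.35
Area = √(s(s-a)(s-b)(s-c)) = √(11.35·0.95·4.95·5.45) = 17.0553
R = abc/(4·Area) = (10.4·6.4·5.9)/(4·17.0553) = 392.704/68.2212 = 5.756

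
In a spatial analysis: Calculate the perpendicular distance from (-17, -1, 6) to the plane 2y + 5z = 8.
d = |0(-17) + 2(-1) + 5(6) - (8)| / √(0² + 2² + 5²) = 20/√29 = 3.714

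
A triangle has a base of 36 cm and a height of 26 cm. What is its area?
Area = (1/2) * base * height
Area = (1/2) * 36 * 26
Area = 468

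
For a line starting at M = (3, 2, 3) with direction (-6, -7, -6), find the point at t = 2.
P(2) = (3 + (-6)(2), 2 + (-7)(2), 3 + (-6)(2)) = (-9, -12, -9)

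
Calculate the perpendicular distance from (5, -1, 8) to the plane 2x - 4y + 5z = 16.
d = |2(5) + (-4)(-1) + 5(8) - (16)| / √(2² + (-4)² + 5²) = 38/√45 = 5.665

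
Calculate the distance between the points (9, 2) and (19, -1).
Using the distance formula: d = sqrt((x₂-x₁)² + (y₂-y₁)²)
dx = 19 - 9 = 10
dy = (-1) - 2 = -3
d = sqrt(10² + (-3)²) = sqrt(100 + 9) = sqrt(109) = 10.44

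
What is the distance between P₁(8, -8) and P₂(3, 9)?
Using the distance formula: d = sqrt((x₂-x₁)² + (y₂-y₁)²)
dx = 3 - 8 = -5
dy = 9 - (-8) = 17
d = sqrt((-5)² + 17²) = sqrt(25 + 289) = sqrt(314) = 17.72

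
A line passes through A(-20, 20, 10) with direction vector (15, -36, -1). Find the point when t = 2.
P(2) = (-20 + 15(2), 20 + (-36)(2), 10 + (-1)(2)) = (10, -52, 8)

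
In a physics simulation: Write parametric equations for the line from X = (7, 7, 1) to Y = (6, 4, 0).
Direction vector d = Y - X = (-1, -3, -1)
x = 7 - t, y = 7 - 3t, z = 1 - t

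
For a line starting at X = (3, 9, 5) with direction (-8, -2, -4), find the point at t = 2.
P(2) = (3 + (-8)(2), 9 + (-2)(2), 5 + (-4)(2)) = (-13, 5, -3)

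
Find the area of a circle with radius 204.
Area = pi * r²
Area = pi * 204²
Area = pi * 41616
Area = 130740.52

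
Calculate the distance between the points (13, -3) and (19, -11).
Using the distance formula: d = sqrt((x₂-x₁)² + (y₂-y₁)²)
dx = 19 - 13 = 6
dy = (-11) - (-3) = -8
d = sqrt(6² + (-8)²) = sqrt(36 + 64) = sqrt(100) = 10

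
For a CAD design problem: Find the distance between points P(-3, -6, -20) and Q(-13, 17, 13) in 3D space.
d = √[(-10)² + (23)² + (33)²] = √1718 = 41.45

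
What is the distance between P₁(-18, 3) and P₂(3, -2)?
Using the distance formula: d = sqrt((x₂-x₁)² + (y₂-y₁)²)
dx = 3 - (-18) = 21
dy = (-2) - 3 = -5
d = sqrt(21² + (-5)²) = sqrt(441 + 25) = sqrt(466) = 21.59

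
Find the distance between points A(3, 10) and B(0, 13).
Using the distance formula: d = sqrt((x₂-x₁)² + (y₂-y₁)²)
dx = 0 - 3 = -3
dy = 13 - 10 = 3
d = sqrt((-3)² + 3²) = sqrt(9 + 9) = sqrt(18) = 4.24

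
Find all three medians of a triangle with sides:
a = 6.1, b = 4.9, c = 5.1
Using m_x = ½√(2y² + 2z² - x²):
m_a = ½√(2·4.9² + 2·5.1² - 6.1²) = ½√62.83 = 3.963
m_b = ½√(2·6.1² + 2·5.1² - 4.9²) = ½√102.43 = 5.06
m_c = ½√(2·6.1² + 2·4.9² - 5.1²) = ½√96.43 = 4.91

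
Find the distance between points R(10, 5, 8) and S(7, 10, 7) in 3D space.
d = √[(-3)² + (5)² + (-1)²] = √35 = 5.916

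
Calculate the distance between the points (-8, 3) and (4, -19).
Using the distance formula: d = sqrt((x₂-x₁)² + (y₂-y₁)²)
dx = 4 - (-8) = 12
dy = (-19) - 3 = -22
d = sqrt(12² + (-22)²) = sqrt(144 + 484) = sqrt(628) = 25.06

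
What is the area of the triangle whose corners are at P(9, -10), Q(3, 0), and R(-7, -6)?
Using the coordinate formula: Area = (1/2)|x₁(y₂-y₃) + x₂(y₃-y₁) + x₃(y₁-y₂)|
Area = (1/2)|9(0-(-6)) + 3((-6)-(-10)) + (-7)((-10)-0)|
Area = (1/2)|9*6 + 3*4 + (-7)*(-10)|
Area = (1/2)|54 + 12 + 70|
Area = (1/2)*136 = 68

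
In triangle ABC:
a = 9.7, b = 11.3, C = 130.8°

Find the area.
Using A = ½ab·sin(C):
A = ½·9.7·11.3·sin(130.8°) = ½·109.61·0.756995 = 41.49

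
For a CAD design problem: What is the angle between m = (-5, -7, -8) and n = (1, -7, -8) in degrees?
m·n = 108, |m|² = 138, |n|² = 114
cos θ = 108/√15732 ≈ 0.8611
θ ≈ 30.56°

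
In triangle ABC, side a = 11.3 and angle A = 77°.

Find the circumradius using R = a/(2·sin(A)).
R = a/(2·sin(A)) = 11.3/(2·sin(77°))
R = 11.3/(2·0.974370) = 11.3/1.948740 = 5.799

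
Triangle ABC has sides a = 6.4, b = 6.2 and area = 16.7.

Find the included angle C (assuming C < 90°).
Area = ½ab·sin(C)  →  sin(C) = 2·Area/(ab)
sin(C) = 2·16.7/(6.4·6.2) = 0.841734
C = arcsin(0.841734) = 57.32°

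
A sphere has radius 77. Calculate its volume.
Volume = (4/3) * pi * r³
Volume = (4/3) * pi * 77³
Volume = (4/3) * pi * 456533
Volume = 1912320.96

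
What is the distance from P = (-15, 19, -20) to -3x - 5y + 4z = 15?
d = |(-3)(-15) + (-5)(19) + 4(-20) - (15)| / √((-3)² + (-5)² + 4²) = 145/√50 = 20.51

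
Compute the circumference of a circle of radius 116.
Circumference = 2 * pi * r
Circumference = 2 * pi * 116
Circumference = 728.85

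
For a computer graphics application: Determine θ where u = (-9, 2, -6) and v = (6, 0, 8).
u·v = -102, |u|² = 121, |v|² = 100
cos θ = -102/√12100 ≈ -0.9273
θ ≈ 158.0°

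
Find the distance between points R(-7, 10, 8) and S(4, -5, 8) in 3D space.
d = √[(11)² + (-15)² + (0)²] = √346 = 18.6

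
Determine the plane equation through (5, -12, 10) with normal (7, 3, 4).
d = n·P = (7)(5) + (3)(-12) + (4)(10) = 39
Plane: 7x + 3y + 4z = 39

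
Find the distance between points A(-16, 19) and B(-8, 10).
Using the distance formula: d = sqrt((x₂-x₁)² + (y₂-y₁)²)
dx = (-8) - (-16) = 8
dy = 10 - 19 = -9
d = sqrt(8² + (-9)²) = sqrt(64 + 81) = sqrt(145) = 12.04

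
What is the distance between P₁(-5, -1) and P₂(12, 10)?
Using the distance formula: d = sqrt((x₂-x₁)² + (y₂-y₁)²)
dx = 12 - (-5) = 17
dy = 10 - (-1) = 11
d = sqrt(17² + 11²) = sqrt(289 + 121) = sqrt(410) = 20.25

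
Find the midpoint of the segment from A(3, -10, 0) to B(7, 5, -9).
Midpoint = ((3+7)/2, (-10+5)/2, (0-9)/2) = (5, -2.5, -4.5)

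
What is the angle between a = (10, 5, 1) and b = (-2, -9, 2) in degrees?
a·b = -63, |a|² = 126, |b|² = 89
cos θ = -63/√11214 ≈ -0.5949
θ ≈ 126.5°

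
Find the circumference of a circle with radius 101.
Circumference = 2 * pi * r
Circumference = 2 * pi * 101
Circumference = 634.60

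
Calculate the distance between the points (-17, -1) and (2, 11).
Using the distance formula: d = sqrt((x₂-x₁)² + (y₂-y₁)²)
dx = 2 - (-17) = 19
dy = 11 - (-1) = 12
d = sqrt(19² + 12²) = sqrt(361 + 144) = sqrt(505) = 22.47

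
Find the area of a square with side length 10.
Area = s²
Area = 10²
Area = 100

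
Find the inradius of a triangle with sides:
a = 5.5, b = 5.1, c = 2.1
s = (a+b+c)/2 = (5.5+5.1+2.1)/2 = 6.35
Area = √(s(s-a)(s-b)(s-c)) = √(6.35·0.85·1.25·4.25) = 5.35483
r = Area/s = 5.35483/6.35 = 0.8433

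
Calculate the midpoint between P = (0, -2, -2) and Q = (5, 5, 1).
Midpoint = ((0+5)/2, (-2+5)/2, (-2+1)/2) = (2.5, 1.5, -0.5)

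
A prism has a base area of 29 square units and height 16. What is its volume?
Volume = base area * height
Volume = 29 * 16
Volume = 464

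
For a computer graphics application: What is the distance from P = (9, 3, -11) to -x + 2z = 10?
d = |(-1)(9) + 0(3) + 2(-11) - (10)| / √((-1)² + 0² + 2²) = 41/√5 = 18.34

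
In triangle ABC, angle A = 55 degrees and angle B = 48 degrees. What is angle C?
Sum of angles in a triangle = 180 degrees
Third angle = 180 - 55 - 48
Third angle = 77 degrees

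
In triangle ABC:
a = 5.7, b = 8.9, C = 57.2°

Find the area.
Using A = ½ab·sin(C):
A = ½·5.7·8.9·sin(57.2°) = ½·50.73·0.840567 = 21.32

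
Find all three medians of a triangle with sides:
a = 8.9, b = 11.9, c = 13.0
Using m_x = ½√(2y² + 2z² - x²):
m_a = ½√(2·11.9² + 2·13.0² - 8.9²) = ½√542.01 = 11.64
m_b = ½√(2·8.9² + 2·13.0² - 11.9²) = ½√354.81 = 9.418
m_c = ½√(2·8.9² + 2·11.9² - 13.0²) = ½√272.64 = 8.256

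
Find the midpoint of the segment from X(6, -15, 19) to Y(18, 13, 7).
Midpoint = ((6+18)/2, (-15+13)/2, (19+7)/2) = (12, -1, 13)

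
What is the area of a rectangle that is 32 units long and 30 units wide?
Area = length * width
Area = 32 * 30
Area = 960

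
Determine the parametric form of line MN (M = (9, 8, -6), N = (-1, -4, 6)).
Direction vector d = N - M = (-10, -12, 12)
x = 9 - 10t, y = 8 - 12t, z = -6 + 12t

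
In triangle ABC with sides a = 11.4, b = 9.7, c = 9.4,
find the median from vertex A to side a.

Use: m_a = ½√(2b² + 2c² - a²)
m_a = ½√(2·9.7² + 2·9.4² - 11.4²)
m_a = ½√(188.18 + 176.72 - 129.96) = ½√234.94 = 7.664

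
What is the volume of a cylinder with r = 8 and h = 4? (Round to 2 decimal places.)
Volume = pi * r² * h
Volume = pi * 8² * 4
Volume = pi * 64 * 4
Volume = pi * 256
Volume = 804.25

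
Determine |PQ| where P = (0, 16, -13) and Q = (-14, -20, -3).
d = √[(-14)² + (-36)² + (10)²] = √1592 = 39.9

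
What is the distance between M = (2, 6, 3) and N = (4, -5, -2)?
d = √[(2)² + (-11)² + (-5)²] = √150 = 12.25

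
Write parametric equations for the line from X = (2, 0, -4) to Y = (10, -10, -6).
Direction vector d = Y - X = (8, -10, -2)
x = 2 + 8t, y = 0 - 10t, z = -4 - 2t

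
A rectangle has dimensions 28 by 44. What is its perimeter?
Perimeter = 2 * (length + width)
Perimeter = 2 * (28 + 44)
Perimeter = 2 * 72
Perimeter = 144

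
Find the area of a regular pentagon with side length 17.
For a regular 5-gon with side length s = 17:
Apothem a = s / (2*tan(pi/5)) = 17 / (2*tan(pi/5)) ≈ 11.6992
Perimeter P = 5 * 17 = 85
Area = (1/2) * P * a = (1/2) * 85 * 11.6992 = 497.22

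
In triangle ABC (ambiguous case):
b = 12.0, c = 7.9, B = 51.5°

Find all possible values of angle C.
sin(C)/c = sin(B)/b  →  sin(C) = c·sin(B)/b = 7.9·sin(51.5°)/12.0 = 0.515217
C₁ = arcsin(0.515217) = 31.01°,  C₂ = 180° - C₁ = 148.99°
Check C₂: A = 180° - 51.5° - 148.99° = -20.49° ≤ 0, rejected
C = 31.01° (one solution)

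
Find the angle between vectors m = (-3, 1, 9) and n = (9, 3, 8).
m·n = 48, |m|² = 91, |n|² = 154
cos θ = 48/√14014 ≈ 0.4055
θ ≈ 66.08°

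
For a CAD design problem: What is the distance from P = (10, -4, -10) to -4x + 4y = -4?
d = |(-4)(10) + 4(-4) + 0(-10) - (-4)| / √((-4)² + 4² + 0²) = 52/√32 = 9.192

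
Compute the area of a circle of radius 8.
Area = pi * r²
Area = pi * 8²
Area = pi * 64
Area = 201.06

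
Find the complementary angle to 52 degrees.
Complementary angles sum to 90 degrees.
Other angle = 90 - 52
Other angle = 38 degrees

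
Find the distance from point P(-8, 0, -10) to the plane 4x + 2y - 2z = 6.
d = |4(-8) + 2(0) + (-2)(-10) - (6)| / √(4² + 2² + (-2)²) = 18/√24 = 3.674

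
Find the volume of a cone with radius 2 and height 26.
Volume = (1/3) * pi * r² * h
Volume = (1/3) * pi * 2² * 26
Volume = (1/3) * pi * 4 * 26
Volume = (1/3) * pi * 104
Volume = 108.91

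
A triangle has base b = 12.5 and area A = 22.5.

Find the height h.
A = ½bh  →  h = 2A/b
h = 2·22.5/12.5 = 3.6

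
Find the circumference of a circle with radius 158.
Circumference = 2 * pi * r
Circumference = 2 * pi * 158
Circumference = 992.74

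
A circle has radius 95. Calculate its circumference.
Circumference = 2 * pi * r
Circumference = 2 * pi * 95
Circumference = 596.90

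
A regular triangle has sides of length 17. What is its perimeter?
Perimeter = number of sides * side length
Perimeter = 3 * 17
Perimeter = 51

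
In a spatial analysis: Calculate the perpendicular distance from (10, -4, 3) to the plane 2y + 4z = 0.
d = |0(10) + 2(-4) + 4(3) - (0)| / √(0² + 2² + 4²) = 4/√20 = 0.8944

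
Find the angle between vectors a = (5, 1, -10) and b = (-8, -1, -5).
a·b = 9, |a|² = 126, |b|² = 90
cos θ = 9/√11340 ≈ 0.08452
θ ≈ 85.15°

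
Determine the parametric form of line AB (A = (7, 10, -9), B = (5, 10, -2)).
Direction vector d = B - A = (-2, 0, 7)
x = 7 - 2t, y = 10, z = -9 + 7t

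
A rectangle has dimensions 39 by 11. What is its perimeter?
Perimeter = 2 * (length + width)
Perimeter = 2 * (39 + 11)
Perimeter = 2 * 50
Perimeter = 100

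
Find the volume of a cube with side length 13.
Volume = s³
Volume = 13³
Volume = 2197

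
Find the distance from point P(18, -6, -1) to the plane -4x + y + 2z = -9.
d = |(-4)(18) + 1(-6) + 2(-1) - (-9)| / √((-4)² + 1² + 2²) = 71/√21 = 15.49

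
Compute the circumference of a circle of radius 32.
Circumference = 2 * pi * r
Circumference = 2 * pi * 32
Circumference = 201.06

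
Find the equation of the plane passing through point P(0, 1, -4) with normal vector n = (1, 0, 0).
d = n·P = (1)(0) + (0)(1) + (0)(-4) = 0
Plane: x = 0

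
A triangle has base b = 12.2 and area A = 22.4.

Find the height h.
A = ½bh  →  h = 2A/b
h = 2·22.4/12.2 = 3.672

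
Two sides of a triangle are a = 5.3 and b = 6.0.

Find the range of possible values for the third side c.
By the triangle inequality: |a - b| < c < a + b
|5.3 - 6.0| < c < 5.3 + 6.0
0.7 < c < 11.3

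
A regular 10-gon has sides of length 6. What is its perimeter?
Perimeter = number of sides * side length
Perimeter = 10 * 6
Perimeter = 60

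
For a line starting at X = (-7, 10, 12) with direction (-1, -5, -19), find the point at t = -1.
P(-1) = (-7 + (-1)(-1), 10 + (-5)(-1), 12 + (-19)(-1)) = (-6, 15, 31)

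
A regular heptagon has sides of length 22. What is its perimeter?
Perimeter = number of sides * side length
Perimeter = 7 * 22
Perimeter = 154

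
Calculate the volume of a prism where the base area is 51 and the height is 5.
Volume = base area * height
Volume = 51 * 5
Volume = 255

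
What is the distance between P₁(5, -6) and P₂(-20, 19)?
Using the distance formula: d = sqrt((x₂-x₁)² + (y₂-y₁)²)
dx = (-20) - 5 = -25
dy = 19 - (-6) = 25
d = sqrt((-25)² + 25²) = sqrt(625 + 625) = sqrt(1250) = 35.36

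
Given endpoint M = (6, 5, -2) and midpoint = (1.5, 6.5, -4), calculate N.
N = (2×1.5 - 6, 2×6.5 - 5, 2×(-4) - (-2)) = (-3, 8, -6)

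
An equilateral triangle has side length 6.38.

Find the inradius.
For an equilateral triangle, r = s/(2√3) where s is the side.
r = 6.38/(2√3) = 6.38/3.464102 = 1.842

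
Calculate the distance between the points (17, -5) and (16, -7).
Using the distance formula: d = sqrt((x₂-x₁)² + (y₂-y₁)²)
dx = 16 - 17 = -1
dy = (-7) - (-5) = -2
d = sqrt((-1)² + (-2)²) = sqrt(1 + 4) = sqrt(5) = 2.24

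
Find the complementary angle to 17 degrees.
Complementary angles sum to 90 degrees.
Other angle = 90 - 17
Other angle = 73 degrees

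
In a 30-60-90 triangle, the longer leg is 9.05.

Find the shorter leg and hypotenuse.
In a 30-60-90 triangle, sides are in ratio 1 : √3 : 2.
Long leg = short leg·√3  →  short leg = 9.05/√3 = 5.225
Hypotenuse = 2·(short leg) = 2·9.05/√3 = 10.45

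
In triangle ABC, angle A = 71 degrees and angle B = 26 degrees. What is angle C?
Sum of angles in a triangle = 180 degrees
Third angle = 180 - 71 - 26
Third angle = 83 degrees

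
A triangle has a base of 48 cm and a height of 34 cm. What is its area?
Area = (1/2) * base * height
Area = (1/2) * 48 * 34
Area = 816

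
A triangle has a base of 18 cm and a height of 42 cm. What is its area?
Area = (1/2) * base * height
Area = (1/2) * 18 * 42
Area = 378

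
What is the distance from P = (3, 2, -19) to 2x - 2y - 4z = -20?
d = |2(3) + (-2)(2) + (-4)(-19) - (-20)| / √(2² + (-2)² + (-4)²) = 98/√24 = 20.0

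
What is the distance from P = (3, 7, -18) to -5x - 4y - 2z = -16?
d = |(-5)(3) + (-4)(7) + (-2)(-18) - (-16)| / √((-5)² + (-4)² + (-2)²) = 9/√45 = 1.342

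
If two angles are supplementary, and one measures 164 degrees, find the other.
Supplementary angles sum to 180 degrees.
Other angle = 180 - 164
Other angle = 16 degrees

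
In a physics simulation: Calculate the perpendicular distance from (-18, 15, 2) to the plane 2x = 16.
d = |2(-18) + 0(15) + 0(2) - (16)| / √(2² + 0² + 0²) = 52/√4 = 26.0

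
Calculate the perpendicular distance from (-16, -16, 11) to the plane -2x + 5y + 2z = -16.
d = |(-2)(-16) + 5(-16) + 2(11) - (-16)| / √((-2)² + 5² + 2²) = 10/√33 = 1.741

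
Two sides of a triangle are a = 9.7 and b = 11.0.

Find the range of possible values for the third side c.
By the triangle inequality: |a - b| < c < a + b
|9.7 - 11.0| < c < 9.7 + 11.0
1.3 < c < 20.7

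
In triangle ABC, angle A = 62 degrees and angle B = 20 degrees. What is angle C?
Sum of angles in a triangle = 180 degrees
Third angle = 180 - 62 - 20
Third angle = 98 degrees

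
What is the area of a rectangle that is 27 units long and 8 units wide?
Area = length * width
Area = 27 * 8
Area = 216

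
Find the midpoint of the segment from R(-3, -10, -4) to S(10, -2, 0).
Midpoint = ((-3+10)/2, (-10-2)/2, (-4+0)/2) = (3.5, -6, -2)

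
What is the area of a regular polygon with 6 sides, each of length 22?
For a regular 6-gon with side length s = 22:
Apothem a = s / (2*tan(pi/6)) = 22 / (2*tan(pi/6)) ≈ 19.0526
Perimeter P = 6 * 22 = 132
Area = (1/2) * P * a = (1/2) * 132 * 19.0526 = 1257.47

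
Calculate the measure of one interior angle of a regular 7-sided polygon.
Interior angle of a regular n-gon = (n-2)*180/n
Interior angle = (7-2)*180/7
Interior angle = 5*180/7
Interior angle = 900/7
Interior angle = 128.57 degrees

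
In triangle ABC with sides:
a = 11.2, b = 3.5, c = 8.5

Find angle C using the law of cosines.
cos(C) = (a² + b² - c²)/(2ab)
cos(C) = (11.2² + 3.5² - 8.5²)/(2·11.2·3.5) = 65.44/78.4 = 0.834694
C = arccos(0.834694) = 33.42°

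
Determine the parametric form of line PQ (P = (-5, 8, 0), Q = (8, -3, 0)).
Direction vector d = Q - P = (13, -11, 0)
x = -5 + 13t, y = 8 - 11t, z = 0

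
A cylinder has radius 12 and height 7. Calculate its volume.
Volume = pi * r² * h
Volume = pi * 12² * 7
Volume = pi * 144 * 7
Volume = pi * 1008
Volume = 3166.73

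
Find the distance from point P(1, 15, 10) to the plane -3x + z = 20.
d = |(-3)(1) + 0(15) + 1(10) - (20)| / √((-3)² + 0² + 1²) = 13/√10 = 4.111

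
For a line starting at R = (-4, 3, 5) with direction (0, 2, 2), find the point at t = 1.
P(1) = (-4 + 0(1), 3 + 2(1), 5 + 2(1)) = (-4, 5, 7)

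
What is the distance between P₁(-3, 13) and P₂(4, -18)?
Using the distance formula: d = sqrt((x₂-x₁)² + (y₂-y₁)²)
dx = 4 - (-3) = 7
dy = (-18) - 13 = -31
d = sqrt(7² + (-31)²) = sqrt(49 + 961) = sqrt(1010) = 31.78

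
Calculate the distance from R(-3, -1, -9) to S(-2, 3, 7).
d = √[(1)² + (4)² + (16)²] = √273 = 16.52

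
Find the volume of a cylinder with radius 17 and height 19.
Volume = pi * r² * h
Volume = pi * 17² * 19
Volume = pi * 289 * 19
Volume = pi * 5491
Volume = 17250.49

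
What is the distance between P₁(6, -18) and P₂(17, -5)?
Using the distance formula: d = sqrt((x₂-x₁)² + (y₂-y₁)²)
dx = 17 - 6 = 11
dy = (-5) - (-18) = 13
d = sqrt(11² + 13²) = sqrt(121 + 169) = sqrt(290) = 17.03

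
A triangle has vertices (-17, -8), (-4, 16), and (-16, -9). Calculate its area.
Using the coordinate formula: Area = (1/2)|x₁(y₂-y₃) + x₂(y₃-y₁) + x₃(y₁-y₂)|
Area = (1/2)|(-17)(16-(-9)) + (-4)((-9)-(-8)) + (-16)((-8)-16)|
Area = (1/2)|(-17)*25 + (-4)*(-1) + (-16)*(-24)|
Area = (1/2)|(-425) + 4 + 384|
Area = (1/2)*37 = 18.50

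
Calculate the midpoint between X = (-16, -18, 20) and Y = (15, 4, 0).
Midpoint = ((-16+15)/2, (-18+4)/2, (20+0)/2) = (-0.5, -7, 10)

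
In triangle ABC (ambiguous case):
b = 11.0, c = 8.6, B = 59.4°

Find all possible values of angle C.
sin(C)/c = sin(B)/b  →  sin(C) = c·sin(B)/b = 8.6·sin(59.4°)/11.0 = 0.672944
C₁ = arcsin(0.672944) = 42.29°,  C₂ = 180° - C₁ = 137.71°
Check C₂: A = 180° - 59.4° - 137.71° = -17.11° ≤ 0, rejected
C = 42.29° (one solution)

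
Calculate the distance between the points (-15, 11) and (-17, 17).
Using the distance formula: d = sqrt((x₂-x₁)² + (y₂-y₁)²)
dx = (-17) - (-15) = -2
dy = 17 - 11 = 6
d = sqrt((-2)² + 6²) = sqrt(4 + 36) = sqrt(40) = 6.32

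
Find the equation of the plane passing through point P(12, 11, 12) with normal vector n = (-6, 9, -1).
d = n·P = (-6)(12) + (9)(11) + (-1)(12) = 15
Plane: -6x + 9y - z = 15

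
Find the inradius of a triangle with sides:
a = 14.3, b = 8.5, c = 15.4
s = (a+b+c)/2 = (14.3+8.5+15.4)/2 = 19.1
Area = √(s(s-a)(s-b)(s-c)) = √(19.1·4.8·10.6·3.7) = 59.9641
r = Area/s = 59.9641/19.1 = 3.139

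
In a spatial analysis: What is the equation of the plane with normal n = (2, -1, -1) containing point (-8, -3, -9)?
d = n·P = (2)(-8) + (-1)(-3) + (-1)(-9) = -4
Plane: 2x - y - z = -4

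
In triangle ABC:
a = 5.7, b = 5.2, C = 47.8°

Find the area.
Using A = ½ab·sin(C):
A = ½·5.7·5.2·sin(47.8°) = ½·29.64·0.740805 = 10.98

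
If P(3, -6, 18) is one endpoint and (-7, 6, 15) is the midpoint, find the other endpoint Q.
Q = (2×(-7) - 3, 2×6 - (-6), 2×15 - 18) = (-17, 18, 12)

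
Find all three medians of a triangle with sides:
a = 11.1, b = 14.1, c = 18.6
Using m_x = ½√(2y² + 2z² - x²):
m_a = ½√(2·14.1² + 2·18.6² - 11.1²) = ½√966.33 = 15.54
m_b = ½√(2·11.1² + 2·18.6² - 14.1²) = ½√739.53 = 13.6
m_c = ½√(2·11.1² + 2·14.1² - 18.6²) = ½√298.08 = 8.632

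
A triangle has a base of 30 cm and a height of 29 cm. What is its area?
Area = (1/2) * base * height
Area = (1/2) * 30 * 29
Area = 435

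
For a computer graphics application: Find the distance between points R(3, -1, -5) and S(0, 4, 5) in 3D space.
d = √[(-3)² + (5)² + (10)²] = √134 = 11.58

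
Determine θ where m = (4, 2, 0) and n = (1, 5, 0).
m·n = 14, |m|² = 20, |n|² = 26
cos θ = 14/√520 ≈ 0.6139
θ ≈ 52.13°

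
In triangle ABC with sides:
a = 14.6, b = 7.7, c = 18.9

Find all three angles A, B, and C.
By the law of cosines:
cos(A) = (b² + c² - a²)/(2bc) = 0.698619  →  A = 45.68°
cos(B) = (a² + c² - b²)/(2ac) = 0.926071  →  B = 22.17°
cos(C) = (a² + b² - c²)/(2ab) = -0.376979  →  C = 112.1°
Check: A + B + C = 180.0° ✓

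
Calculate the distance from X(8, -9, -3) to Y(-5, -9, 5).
d = √[(-13)² + (0)² + (8)²] = √233 = 15.26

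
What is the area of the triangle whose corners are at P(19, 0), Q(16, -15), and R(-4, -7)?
Using the coordinate formula: Area = (1/2)|x₁(y₂-y₃) + x₂(y₃-y₁) + x₃(y₁-y₂)|
Area = (1/2)|19((-15)-(-7)) + 16((-7)-0) + (-4)(0-(-15))|
Area = (1/2)|19*(-8) + 16*(-7) + (-4)*15|
Area = (1/2)|(-152) + (-112) + (-60)|
Area = (1/2)*324 = 162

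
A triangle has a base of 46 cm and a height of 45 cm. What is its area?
Area = (1/2) * base * height
Area = (1/2) * 46 * 45
Area = 1035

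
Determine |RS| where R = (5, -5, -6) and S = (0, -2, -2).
d = √[(-5)² + (3)² + (4)²] = √50 = 7.071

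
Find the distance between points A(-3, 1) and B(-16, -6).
Using the distance formula: d = sqrt((x₂-x₁)² + (y₂-y₁)²)
dx = (-16) - (-3) = -13
dy = (-6) - 1 = -7
d = sqrt((-13)² + (-7)²) = sqrt(169 + 49) = sqrt(218) = 14.76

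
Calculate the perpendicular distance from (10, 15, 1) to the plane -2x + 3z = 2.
d = |(-2)(10) + 0(15) + 3(1) - (2)| / √((-2)² + 0² + 3²) = 19/√13 = 5.27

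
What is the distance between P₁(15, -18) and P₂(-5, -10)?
Using the distance formula: d = sqrt((x₂-x₁)² + (y₂-y₁)²)
dx = (-5) - 15 = -20
dy = (-10) - (-18) = 8
d = sqrt((-20)² + 8²) = sqrt(400 + 64) = sqrt(464) = 21.54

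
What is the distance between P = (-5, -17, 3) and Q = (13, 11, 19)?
d = √[(18)² + (28)² + (16)²] = √1364 = 36.93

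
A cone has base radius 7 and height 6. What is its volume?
Volume = (1/3) * pi * r² * h
Volume = (1/3) * pi * 7² * 6
Volume = (1/3) * pi * 49 * 6
Volume = (1/3) * pi * 294
Volume = 307.88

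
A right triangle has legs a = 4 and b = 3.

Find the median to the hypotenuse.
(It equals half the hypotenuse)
Hypotenuse c = √(4² + 3²) = √25 = 5
Median to hypotenuse = c/2 = 2.5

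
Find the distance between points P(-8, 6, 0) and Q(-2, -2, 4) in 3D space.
d = √[(6)² + (-8)² + (4)²] = √116 = 10.77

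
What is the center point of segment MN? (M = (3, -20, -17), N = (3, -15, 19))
Midpoint = ((3+3)/2, (-20-15)/2, (-17+19)/2) = (3, -17.5, 1)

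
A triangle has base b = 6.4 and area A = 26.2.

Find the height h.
A = ½bh  →  h = 2A/b
h = 2·26.2/6.4 = 8.188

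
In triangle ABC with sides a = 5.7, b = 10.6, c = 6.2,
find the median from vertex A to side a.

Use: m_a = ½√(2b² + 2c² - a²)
m_a = ½√(2·10.6² + 2·6.2² - 5.7²)
m_a = ½√(224.72 + 76.88 - 32.49) = ½√269.11 = 8.202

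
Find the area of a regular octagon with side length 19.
For a regular 8-gon with side length s = 19:
Apothem a = s / (2*tan(pi/8)) = 19 / (2*tan(pi/8)) ≈ 22.935
Perimeter P = 8 * 19 = 152
Area = (1/2) * P * a = (1/2) * 152 * 22.935 = 1743.06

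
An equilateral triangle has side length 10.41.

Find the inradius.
For an equilateral triangle, r = s/(2√3) where s is the side.
r = 10.41/(2√3) = 10.41/3.464102 = 3.005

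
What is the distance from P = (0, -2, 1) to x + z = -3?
d = |1(0) + 0(-2) + 1(1) - (-3)| / √(1² + 0² + 1²) = 4/√2 = 2.828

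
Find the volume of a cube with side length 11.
Volume = s³
Volume = 11³
Volume = 1331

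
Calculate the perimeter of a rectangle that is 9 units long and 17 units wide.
Perimeter = 2 * (length + width)
Perimeter = 2 * (9 + 17)
Perimeter = 2 * 26
Perimeter = 52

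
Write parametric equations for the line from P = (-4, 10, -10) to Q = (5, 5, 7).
Direction vector d = Q - P = (9, -5, 17)
x = -4 + 9t, y = 10 - 5t, z = -10 + 17t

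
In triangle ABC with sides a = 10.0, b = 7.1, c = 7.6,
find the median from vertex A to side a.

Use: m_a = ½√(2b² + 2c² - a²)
m_a = ½√(2·7.1² + 2·7.6² - 10.0²)
m_a = ½√(100.82 + 115.52 - 100) = ½√116.34 = 5.393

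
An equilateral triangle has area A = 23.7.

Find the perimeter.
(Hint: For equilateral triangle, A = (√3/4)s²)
A = (√3/4)s²  →  s² = 4A/√3 = 4·23.7/√3 = 54.7328
s = 7.39816
Perimeter = 3s = 22.19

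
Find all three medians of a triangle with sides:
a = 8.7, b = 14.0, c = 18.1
Using m_x = ½√(2y² + 2z² - x²):
m_a = ½√(2·14.0² + 2·18.1² - 8.7²) = ½√971.53 = 15.58
m_b = ½√(2·8.7² + 2·18.1² - 14.0²) = ½√610.6 = 12.36
m_c = ½√(2·8.7² + 2·14.0² - 18.1²) = ½√215.77 = 7.345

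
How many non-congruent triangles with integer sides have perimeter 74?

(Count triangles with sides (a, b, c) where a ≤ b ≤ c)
With a ≤ b ≤ c and a + b + c = 74, the triangle inequality a + b > c gives c < 74/2, so c ≤ 36.
Iterate a from 1 to ⌊p/3⌋ = 24; for each a, b ranges from a to ⌊(p−a)/2⌋ with c = p − a − b, keeping only c ≥ b.
Triples: (2, 36, 36), (3, 35, 36), (4, 34, 36), …
Count = 114 triangles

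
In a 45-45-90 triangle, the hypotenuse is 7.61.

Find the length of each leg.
In a 45-45-90 triangle, hypotenuse = leg·√2  →  leg = hypotenuse/√2
leg = 7.61/√2 = 5.381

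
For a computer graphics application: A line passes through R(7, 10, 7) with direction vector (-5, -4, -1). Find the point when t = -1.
P(-1) = (7 + (-5)(-1), 10 + (-4)(-1), 7 + (-1)(-1)) = (12, 14, 8)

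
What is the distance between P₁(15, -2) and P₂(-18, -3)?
Using the distance formula: d = sqrt((x₂-x₁)² + (y₂-y₁)²)
dx = (-18) - 15 = -33
dy = (-3) - (-2) = -1
d = sqrt((-33)² + (-1)²) = sqrt(1089 + 1) = sqrt(1090) = 33.02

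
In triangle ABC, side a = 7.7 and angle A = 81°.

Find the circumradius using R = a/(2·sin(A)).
R = a/(2·sin(A)) = 7.7/(2·sin(81°))
R = 7.7/(2·0.987688) = 7.7/1.975377 = 3.898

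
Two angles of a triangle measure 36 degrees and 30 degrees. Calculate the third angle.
Sum of angles in a triangle = 180 degrees
Third angle = 180 - 36 - 30
Third angle = 114 degrees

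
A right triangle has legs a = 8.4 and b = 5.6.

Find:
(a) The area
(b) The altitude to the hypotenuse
(a) Area = ½ab = ½·8.4·5.6 = 23.52
(b) Hypotenuse c = √(8.4² + 5.6²) = √101.92 = 10.0955
    Area = ½·c·h_c  →  h_c = 2·Area/c = 2·23.52/10.0955 = 4.659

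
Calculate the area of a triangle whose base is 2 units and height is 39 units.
Area = (1/2) * base * height
Area = (1/2) * 2 * 39
Area = 39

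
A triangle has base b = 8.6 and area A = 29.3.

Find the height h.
A = ½bh  →  h = 2A/b
h = 2·29.3/8.6 = 6.814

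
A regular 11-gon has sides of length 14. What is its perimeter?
Perimeter = number of sides * side length
Perimeter = 11 * 14
Perimeter = 154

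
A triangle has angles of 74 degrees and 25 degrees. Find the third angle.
Sum of angles in a triangle = 180 degrees
Third angle = 180 - 74 - 25
Third angle = 81 degrees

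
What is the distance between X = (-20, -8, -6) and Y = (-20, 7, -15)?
d = √[(0)² + (15)² + (-9)²] = √306 = 17.49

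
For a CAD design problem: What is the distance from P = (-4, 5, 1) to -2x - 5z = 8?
d = |(-2)(-4) + 0(5) + (-5)(1) - (8)| / √((-2)² + 0² + (-5)²) = 5/√29 = 0.9285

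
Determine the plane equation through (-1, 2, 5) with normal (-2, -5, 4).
d = n·P = (-2)(-1) + (-5)(2) + (4)(5) = 12
Plane: -2x - 5y + 4z = 12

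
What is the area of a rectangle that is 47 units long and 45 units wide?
Area = length * width
Area = 47 * 45
Area = 2115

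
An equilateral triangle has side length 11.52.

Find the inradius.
For an equilateral triangle, r = s/(2√3) where s is the side.
r = 11.52/(2√3) = 11.52/3.464102 = 3.326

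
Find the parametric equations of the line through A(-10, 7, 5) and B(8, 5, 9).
Direction vector d = B - A = (18, -2, 4)
x = -10 + 18t, y = 7 - 2t, z = 5 + 4t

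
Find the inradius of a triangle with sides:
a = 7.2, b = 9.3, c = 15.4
s = (a+b+c)/2 = (7.2+9.3+15.4)/2 = 15.95
Area = √(s(s-a)(s-b)(s-c)) = √(15.95·8.75·6.65·0.55) = 22.5931
r = Area/s = 22.5931/15.95 = 1.416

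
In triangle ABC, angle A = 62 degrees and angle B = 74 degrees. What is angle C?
Sum of angles in a triangle = 180 degrees
Third angle = 180 - 62 - 74
Third angle = 44 degrees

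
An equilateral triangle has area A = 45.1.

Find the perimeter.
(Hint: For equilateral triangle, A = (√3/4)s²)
A = (√3/4)s²  →  s² = 4A/√3 = 4·45.1/√3 = 104.154
s = 10.2056
Perimeter = 3s = 30.62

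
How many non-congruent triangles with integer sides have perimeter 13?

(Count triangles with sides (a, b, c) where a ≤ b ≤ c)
With a ≤ b ≤ c and a + b + c = 13, the triangle inequality a + b > c gives c < 13/2, so c ≤ 6.
Iterate a from 1 to ⌊p/3⌋ = 4; for each a, b ranges from a to ⌊(p−a)/2⌋ with c = p − a − b, keeping only c ≥ b.
Triples: (1, 6, 6), (2, 5, 6), (3, 4, 6), …
Count = 5 triangles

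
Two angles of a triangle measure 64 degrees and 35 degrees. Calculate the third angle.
Sum of angles in a triangle = 180 degrees
Third angle = 180 - 64 - 35
Third angle = 81 degrees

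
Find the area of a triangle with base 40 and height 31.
Area = (1/2) * base * height
Area = (1/2) * 40 * 31
Area = 620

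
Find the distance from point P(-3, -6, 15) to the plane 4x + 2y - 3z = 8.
d = |4(-3) + 2(-6) + (-3)(15) - (8)| / √(4² + 2² + (-3)²) = 77/√29 = 14.3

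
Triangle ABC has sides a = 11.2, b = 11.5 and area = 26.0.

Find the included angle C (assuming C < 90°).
Area = ½ab·sin(C)  →  sin(C) = 2·Area/(ab)
sin(C) = 2·26.0/(11.2·11.5) = 0.403727
C = arcsin(0.403727) = 23.81°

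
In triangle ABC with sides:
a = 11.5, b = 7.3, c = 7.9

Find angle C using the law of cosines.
cos(C) = (a² + b² - c²)/(2ab)
cos(C) = (11.5² + 7.3² - 7.9²)/(2·11.5·7.3) = 123.13/167.9 = 0.733353
C = arccos(0.733353) = 42.83°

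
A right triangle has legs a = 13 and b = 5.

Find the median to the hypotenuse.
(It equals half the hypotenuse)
Hypotenuse c = √(13² + 5²) = √194 = 13.9284
Median to hypotenuse = c/2 = 6.964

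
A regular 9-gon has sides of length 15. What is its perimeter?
Perimeter = number of sides * side length
Perimeter = 9 * 15
Perimeter = 135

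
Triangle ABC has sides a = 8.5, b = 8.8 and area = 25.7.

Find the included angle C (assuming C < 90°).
Area = ½ab·sin(C)  →  sin(C) = 2·Area/(ab)
sin(C) = 2·25.7/(8.5·8.8) = 0.687166
C = arcsin(0.687166) = 43.41°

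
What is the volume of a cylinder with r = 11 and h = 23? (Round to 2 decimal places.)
Volume = pi * r² * h
Volume = pi * 11² * 23
Volume = pi * 121 * 23
Volume = pi * 2783
Volume = 8743.05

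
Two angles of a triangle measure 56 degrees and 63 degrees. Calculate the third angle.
Sum of angles in a triangle = 180 degrees
Third angle = 180 - 56 - 63
Third angle = 61 degrees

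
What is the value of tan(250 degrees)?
tan(250 degrees) = 2.7475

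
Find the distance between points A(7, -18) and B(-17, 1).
Using the distance formula: d = sqrt((x₂-x₁)² + (y₂-y₁)²)
dx = (-17) - 7 = -24
dy = 1 - (-18) = 19
d = sqrt((-24)² + 19²) = sqrt(576 + 361) = sqrt(937) = 30.61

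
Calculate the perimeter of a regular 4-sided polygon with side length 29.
Perimeter = number of sides * side length
Perimeter = 4 * 29
Perimeter = 116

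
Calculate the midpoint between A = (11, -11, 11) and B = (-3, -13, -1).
Midpoint = ((11-3)/2, (-11-13)/2, (11-1)/2) = (4, -12, 5)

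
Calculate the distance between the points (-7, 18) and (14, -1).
Using the distance formula: d = sqrt((x₂-x₁)² + (y₂-y₁)²)
dx = 14 - (-7) = 21
dy = (-1) - 18 = -19
d = sqrt(21² + (-19)²) = sqrt(441 + 361) = sqrt(802) = 28.32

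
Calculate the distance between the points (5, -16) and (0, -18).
Using the distance formula: d = sqrt((x₂-x₁)² + (y₂-y₁)²)
dx = 0 - 5 = -5
dy = (-18) - (-16) = -2
d = sqrt((-5)² + (-2)²) = sqrt(25 + 4) = sqrt(29) = 5.39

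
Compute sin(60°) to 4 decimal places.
sin(60 degrees) = sqrt(3)/2
Decimal approximation: 0.866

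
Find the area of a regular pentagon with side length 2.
For a regular 5-gon with side length s = 2:
Apothem a = s / (2*tan(pi/5)) = 2 / (2*tan(pi/5)) ≈ 1.3764
Perimeter P = 5 * 2 = 10
Area = (1/2) * P * a = (1/2) * 10 * 1.3764 = 6.88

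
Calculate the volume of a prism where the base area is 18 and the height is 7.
Volume = base area * height
Volume = 18 * 7
Volume = 126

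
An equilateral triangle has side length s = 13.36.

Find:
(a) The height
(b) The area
(a) Height h = s·√3/2 = 13.36·√3/2 = 11.57
(b) Area = (√3/4)·s² = (√3/4)·13.36² = (√3/4)·178.49 = 77.29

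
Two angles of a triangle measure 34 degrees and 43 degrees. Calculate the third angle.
Sum of angles in a triangle = 180 degrees
Third angle = 180 - 34 - 43
Third angle = 103 degrees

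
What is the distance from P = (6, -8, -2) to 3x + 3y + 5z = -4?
d = |3(6) + 3(-8) + 5(-2) - (-4)| / √(3² + 3² + 5²) = 12/√43 = 1.83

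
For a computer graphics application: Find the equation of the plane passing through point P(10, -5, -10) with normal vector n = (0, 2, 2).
d = n·P = (0)(10) + (2)(-5) + (2)(-10) = -30
Plane: 2y + 2z = -30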